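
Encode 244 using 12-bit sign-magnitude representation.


Sign bit: 0 (positive)
Magnitude: 244 = 00011110100
= 000011110100


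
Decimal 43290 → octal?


Divide by 8 repeatedly:
43290 ÷ 8 = 5411 remainder 2
5411 ÷ 8 = 676 remainder 3
676 ÷ 8 = 84 remainder 4
84 ÷ 8 = 10 remainder 4
10 ÷ 8 = 1 remainder 2
1 ÷ 8 = 0 remainder 1
Reading remainders bottom-up:
= 0o124432


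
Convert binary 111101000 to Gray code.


Binary: 111101000
Gray code: G = B XOR (B >> 1)
B >> 1 = 011110100
111101000 XOR 011110100:
  1 XOR 0 = 1
  1 XOR 1 = 0
  1 XOR 1 = 0
  1 XOR 1 = 0
  0 XOR 1 = 1
  1 XOR 0 = 1
  0 XOR 1 = 1
  0 XOR 0 = 0
  0 XOR 0 = 0
= 100011100


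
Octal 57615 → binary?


Each octal digit → 3 binary bits:
  5 = 101
  7 = 111
  6 = 110
  1 = 001
  5 = 101
Concatenate: 101 111 110 001 101
= 101111110001101


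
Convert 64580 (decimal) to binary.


Divide by 2 repeatedly:
64580 ÷ 2 = 32290 remainder 0
32290 ÷ 2 = 16145 remainder 0
16145 ÷ 2 = 8072 remainder 1
8072 ÷ 2 = 4036 remainder 0
4036 ÷ 2 = 2018 remainder 0
2018 ÷ 2 = 1009 remainder 0
1009 ÷ 2 = 504 remainder 1
504 ÷ 2 = 252 remainder 0
252 ÷ 2 = 126 remainder 0
126 ÷ 2 = 63 remainder 0
63 ÷ 2 = 31 remainder 1
31 ÷ 2 = 15 remainder 1
15 ÷ 2 = 7 remainder 1
7 ÷ 2 = 3 remainder 1
3 ÷ 2 = 1 remainder 1
1 ÷ 2 = 0 remainder 1
Reading remainders bottom-up:
= 1111110001000100


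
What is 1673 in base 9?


Divide by 9 repeatedly:
1673 ÷ 9 = 185 remainder 8
185 ÷ 9 = 20 remainder 5
20 ÷ 9 = 2 remainder 2
2 ÷ 9 = 0 remainder 2
Reading remainders bottom-up:
= 2258


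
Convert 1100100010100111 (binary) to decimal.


Positional values:
Bit 0: 1 × 2^0 = 1
Bit 1: 1 × 2^1 = 2
Bit 2: 1 × 2^2 = 4
Bit 5: 1 × 2^5 = 32
Bit 7: 1 × 2^7 = 128
Bit 11: 1 × 2^11 = 2048
Bit 14: 1 × 2^14 = 16384
Bit 15: 1 × 2^15 = 32768
Sum = 1 + 2 + 4 + 32 + 128 + 2048 + 16384 + 32768
= 51367


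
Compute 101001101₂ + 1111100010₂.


Align and add column by column (LSB to MSB, carry propagating):
  00101001101
+ 01111100010
  -----------
  col 0: 1 + 0 + 0 (carry in) = 1 → bit 1, carry out 0
  col 1: 0 + 1 + 0 (carry in) = 1 → bit 1, carry out 0
  col 2: 1 + 0 + 0 (carry in) = 1 → bit 1, carry out 0
  col 3: 1 + 0 + 0 (carry in) = 1 → bit 1, carry out 0
  col 4: 0 + 0 + 0 (carry in) = 0 → bit 0, carry out 0
  col 5: 0 + 1 + 0 (carry in) = 1 → bit 1, carry out 0
  col 6: 1 + 1 + 0 (carry in) = 2 → bit 0, carry out 1
  col 7: 0 + 1 + 1 (carry in) = 2 → bit 0, carry out 1
  col 8: 1 + 1 + 1 (carry in) = 3 → bit 1, carry out 1
  col 9: 0 + 1 + 1 (carry in) = 2 → bit 0, carry out 1
  col 10: 0 + 0 + 1 (carry in) = 1 → bit 1, carry out 0
Reading bits MSB→LSB: 10100101111
Strip leading zeros: 10100101111
= 10100101111


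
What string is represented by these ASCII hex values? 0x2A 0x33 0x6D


Codes (hex): 0x2A 0x33 0x6D
Per-code ASCII lookup:
  0x2A = 42  (special character) → '*'
  0x33 = 51  (range 48-57: digits, 51 - 48 = 3) → '3'
  0x6D = 109  (range 97-122: lowercase, 109 - 97 = 12) → 'm'
= '*3m'


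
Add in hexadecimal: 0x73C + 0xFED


Align and add column by column (LSB to MSB, each column mod 16 with carry):
  073C
+ 0FED
  ----
  col 0: C(12) + D(13) + 0 (carry in) = 25 → 9(9), carry out 1
  col 1: 3(3) + E(14) + 1 (carry in) = 18 → 2(2), carry out 1
  col 2: 7(7) + F(15) + 1 (carry in) = 23 → 7(7), carry out 1
  col 3: 0(0) + 0(0) + 1 (carry in) = 1 → 1(1), carry out 0
Reading digits MSB→LSB: 1729
Strip leading zeros: 1729
= 0x1729


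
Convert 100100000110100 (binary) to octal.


Group into 3-bit groups: 100100000110100
  100 = 4
  100 = 4
  000 = 0
  110 = 6
  100 = 4
= 0o44064


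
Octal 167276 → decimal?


Positional values:
Position 0: 6 × 8^0 = 6
Position 1: 7 × 8^1 = 56
Position 2: 2 × 8^2 = 128
Position 3: 7 × 8^3 = 3584
Position 4: 6 × 8^4 = 24576
Position 5: 1 × 8^5 = 32768
Sum = 6 + 56 + 128 + 3584 + 24576 + 32768
= 61118


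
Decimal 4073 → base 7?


Divide by 7 repeatedly:
4073 ÷ 7 = 581 remainder 6
581 ÷ 7 = 83 remainder 0
83 ÷ 7 = 11 remainder 6
11 ÷ 7 = 1 remainder 4
1 ÷ 7 = 0 remainder 1
Reading remainders bottom-up:
= 14606


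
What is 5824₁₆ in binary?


Each hex digit → 4 binary bits:
  5 = 0101
  8 = 1000
  2 = 0010
  4 = 0100
Concatenate: 0101 1000 0010 0100
= 0101100000100100


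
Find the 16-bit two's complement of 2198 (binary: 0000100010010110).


Original: 0000100010010110
Step 1 - Invert all bits: 1111011101101001
Step 2 - Add 1: 1111011101101001 + 1
= 1111011101101010 (represents -2198)


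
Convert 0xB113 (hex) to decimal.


Positional values:
Position 0: 3 × 16^0 = 3 × 1 = 3
Position 1: 1 × 16^1 = 1 × 16 = 16
Position 2: 1 × 16^2 = 1 × 256 = 256
Position 3: B × 16^3 = 11 × 4096 = 45056
Sum = 3 + 16 + 256 + 45056
= 45331


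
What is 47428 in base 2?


Divide by 2 repeatedly:
47428 ÷ 2 = 23714 remainder 0
23714 ÷ 2 = 11857 remainder 0
11857 ÷ 2 = 5928 remainder 1
5928 ÷ 2 = 2964 remainder 0
2964 ÷ 2 = 1482 remainder 0
1482 ÷ 2 = 741 remainder 0
741 ÷ 2 = 370 remainder 1
370 ÷ 2 = 185 remainder 0
185 ÷ 2 = 92 remainder 1
92 ÷ 2 = 46 remainder 0
46 ÷ 2 = 23 remainder 0
23 ÷ 2 = 11 remainder 1
11 ÷ 2 = 5 remainder 1
5 ÷ 2 = 2 remainder 1
2 ÷ 2 = 1 remainder 0
1 ÷ 2 = 0 remainder 1
Reading remainders bottom-up:
= 1011100101000100


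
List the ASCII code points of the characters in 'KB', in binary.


String: 'KB'  (2 characters)
Per-character ASCII lookup:
  'K': uppercase starts at 65: 'K' = 65 + 10 = 75 → 1001011
  'B': uppercase starts at 65: 'B' = 65 + 1 = 66 → 1000010
= 1001011 1000010


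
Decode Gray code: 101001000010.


Gray code: 101001000010
MSB stays the same: 1
Each subsequent bit = prev_binary XOR current_gray:
  B[1] = 1 XOR 0 = 1
  B[2] = 1 XOR 1 = 0
  B[3] = 0 XOR 0 = 0
  B[4] = 0 XOR 0 = 0
  B[5] = 0 XOR 1 = 1
  B[6] = 1 XOR 0 = 1
  B[7] = 1 XOR 0 = 1
  B[8] = 1 XOR 0 = 1
  B[9] = 1 XOR 0 = 1
  B[10] = 1 XOR 1 = 0
  B[11] = 0 XOR 0 = 0
= 110001111100 (3196 decimal)


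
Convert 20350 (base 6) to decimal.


Positional values (base 6):
  0 × 6^0 = 0 × 1 = 0
  5 × 6^1 = 5 × 6 = 30
  3 × 6^2 = 3 × 36 = 108
  0 × 6^3 = 0 × 216 = 0
  2 × 6^4 = 2 × 1296 = 2592
Sum = 0 + 30 + 108 + 0 + 2592
= 2730


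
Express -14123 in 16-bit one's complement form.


Original: 0011011100101011
Invert all bits:
  bit 0: 0 → 1
  bit 1: 0 → 1
  bit 2: 1 → 0
  bit 3: 1 → 0
  bit 4: 0 → 1
  bit 5: 1 → 0
  bit 6: 1 → 0
  bit 7: 1 → 0
  bit 8: 0 → 1
  bit 9: 0 → 1
  bit 10: 1 → 0
  bit 11: 0 → 1
  bit 12: 1 → 0
  bit 13: 0 → 1
  bit 14: 1 → 0
  bit 15: 1 → 0
= 1100100011010100


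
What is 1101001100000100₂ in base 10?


Positional values:
Bit 2: 1 × 2^2 = 4
Bit 8: 1 × 2^8 = 256
Bit 9: 1 × 2^9 = 512
Bit 12: 1 × 2^12 = 4096
Bit 14: 1 × 2^14 = 16384
Bit 15: 1 × 2^15 = 32768
Sum = 4 + 256 + 512 + 4096 + 16384 + 32768
= 54020


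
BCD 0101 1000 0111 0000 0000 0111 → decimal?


Each 4-bit group → digit:
  0101 → 5
  1000 → 8
  0111 → 7
  0000 → 0
  0000 → 0
  0111 → 7
= 587007


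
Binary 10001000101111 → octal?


Group into 3-bit groups: 010001000101111
  010 = 2
  001 = 1
  000 = 0
  101 = 5
  111 = 7
= 0o21057


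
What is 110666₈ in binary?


Each octal digit → 3 binary bits:
  1 = 001
  1 = 001
  0 = 000
  6 = 110
  6 = 110
  6 = 110
Concatenate: 001 001 000 110 110 110
= 001001000110110110


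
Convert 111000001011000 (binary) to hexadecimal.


Group into 4-bit nibbles: 0111000001011000
  0111 = 7
  0000 = 0
  0101 = 5
  1000 = 8
= 0x7058


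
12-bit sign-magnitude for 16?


Sign bit: 0 (positive)
Magnitude: 16 = 00000010000
= 000000010000


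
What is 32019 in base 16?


Divide by 16 repeatedly:
32019 ÷ 16 = 2001 remainder 3 (3)
2001 ÷ 16 = 125 remainder 1 (1)
125 ÷ 16 = 7 remainder 13 (D)
7 ÷ 16 = 0 remainder 7 (7)
Reading remainders bottom-up:
= 0x7D13


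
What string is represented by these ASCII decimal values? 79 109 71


Codes (decimal): 79 109 71
Per-code ASCII lookup:
  79  (range 65-90: uppercase, 79 - 65 = 14) → 'O'
  109  (range 97-122: lowercase, 109 - 97 = 12) → 'm'
  71  (range 65-90: uppercase, 71 - 65 = 6) → 'G'
= 'OmG'


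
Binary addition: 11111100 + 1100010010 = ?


Align and add column by column (LSB to MSB, carry propagating):
  00011111100
+ 01100010010
  -----------
  col 0: 0 + 0 + 0 (carry in) = 0 → bit 0, carry out 0
  col 1: 0 + 1 + 0 (carry in) = 1 → bit 1, carry out 0
  col 2: 1 + 0 + 0 (carry in) = 1 → bit 1, carry out 0
  col 3: 1 + 0 + 0 (carry in) = 1 → bit 1, carry out 0
  col 4: 1 + 1 + 0 (carry in) = 2 → bit 0, carry out 1
  col 5: 1 + 0 + 1 (carry in) = 2 → bit 0, carry out 1
  col 6: 1 + 0 + 1 (carry in) = 2 → bit 0, carry out 1
  col 7: 1 + 0 + 1 (carry in) = 2 → bit 0, carry out 1
  col 8: 0 + 1 + 1 (carry in) = 2 → bit 0, carry out 1
  col 9: 0 + 1 + 1 (carry in) = 2 → bit 0, carry out 1
  col 10: 0 + 0 + 1 (carry in) = 1 → bit 1, carry out 0
Reading bits MSB→LSB: 10000001110
Strip leading zeros: 10000001110
= 10000001110


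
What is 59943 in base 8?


Divide by 8 repeatedly:
59943 ÷ 8 = 7492 remainder 7
7492 ÷ 8 = 936 remainder 4
936 ÷ 8 = 117 remainder 0
117 ÷ 8 = 14 remainder 5
14 ÷ 8 = 1 remainder 6
1 ÷ 8 = 0 remainder 1
Reading remainders bottom-up:
= 0o165047


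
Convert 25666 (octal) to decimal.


Positional values:
Position 0: 6 × 8^0 = 6
Position 1: 6 × 8^1 = 48
Position 2: 6 × 8^2 = 384
Position 3: 5 × 8^3 = 2560
Position 4: 2 × 8^4 = 8192
Sum = 6 + 48 + 384 + 2560 + 8192
= 11190


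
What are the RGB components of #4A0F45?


Hex: #4A0F45
R = 4A₁₆ = 74
G = 0F₁₆ = 15
B = 45₁₆ = 69
= RGB(74, 15, 69)


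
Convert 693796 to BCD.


Each digit → 4-bit binary:
  6 → 0110
  9 → 1001
  3 → 0011
  7 → 0111
  9 → 1001
  6 → 0110
= 0110 1001 0011 0111 1001 0110


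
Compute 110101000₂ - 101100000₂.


Align and subtract column by column (LSB to MSB, borrowing when needed):
  110101000
- 101100000
  ---------
  col 0: (0 - 0 borrow-in) - 0 → 0 - 0 = 0, borrow out 0
  col 1: (0 - 0 borrow-in) - 0 → 0 - 0 = 0, borrow out 0
  col 2: (0 - 0 borrow-in) - 0 → 0 - 0 = 0, borrow out 0
  col 3: (1 - 0 borrow-in) - 0 → 1 - 0 = 1, borrow out 0
  col 4: (0 - 0 borrow-in) - 0 → 0 - 0 = 0, borrow out 0
  col 5: (1 - 0 borrow-in) - 1 → 1 - 1 = 0, borrow out 0
  col 6: (0 - 0 borrow-in) - 1 → borrow from next column: (0+2) - 1 = 1, borrow out 1
  col 7: (1 - 1 borrow-in) - 0 → 0 - 0 = 0, borrow out 0
  col 8: (1 - 0 borrow-in) - 1 → 1 - 1 = 0, borrow out 0
Reading bits MSB→LSB: 001001000
Strip leading zeros: 1001000
= 1001000


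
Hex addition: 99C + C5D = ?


Align and add column by column (LSB to MSB, each column mod 16 with carry):
  099C
+ 0C5D
  ----
  col 0: C(12) + D(13) + 0 (carry in) = 25 → 9(9), carry out 1
  col 1: 9(9) + 5(5) + 1 (carry in) = 15 → F(15), carry out 0
  col 2: 9(9) + C(12) + 0 (carry in) = 21 → 5(5), carry out 1
  col 3: 0(0) + 0(0) + 1 (carry in) = 1 → 1(1), carry out 0
Reading digits MSB→LSB: 15F9
Strip leading zeros: 15F9
= 0x15F9


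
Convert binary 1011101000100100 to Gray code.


Binary: 1011101000100100
Gray code: G = B XOR (B >> 1)
B >> 1 = 0101110100010010
1011101000100100 XOR 0101110100010010:
  1 XOR 0 = 1
  0 XOR 1 = 1
  1 XOR 0 = 1
  1 XOR 1 = 0
  1 XOR 1 = 0
  0 XOR 1 = 1
  1 XOR 0 = 1
  0 XOR 1 = 1
  0 XOR 0 = 0
  0 XOR 0 = 0
  1 XOR 0 = 1
  0 XOR 1 = 1
  0 XOR 0 = 0
  1 XOR 0 = 1
  0 XOR 1 = 1
  0 XOR 0 = 0
= 1110011100110110


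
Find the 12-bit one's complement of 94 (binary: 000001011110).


Original: 000001011110
Invert all bits:
  bit 0: 0 → 1
  bit 1: 0 → 1
  bit 2: 0 → 1
  bit 3: 0 → 1
  bit 4: 0 → 1
  bit 5: 1 → 0
  bit 6: 0 → 1
  bit 7: 1 → 0
  bit 8: 1 → 0
  bit 9: 1 → 0
  bit 10: 1 → 0
  bit 11: 0 → 1
= 111110100001


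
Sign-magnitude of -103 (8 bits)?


Sign bit: 1 (negative)
Magnitude: 103 = 1100111
= 11100111


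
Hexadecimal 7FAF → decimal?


Positional values:
Position 0: F × 16^0 = 15 × 1 = 15
Position 1: A × 16^1 = 10 × 16 = 160
Position 2: F × 16^2 = 15 × 256 = 3840
Position 3: 7 × 16^3 = 7 × 4096 = 28672
Sum = 15 + 160 + 3840 + 28672
= 32687


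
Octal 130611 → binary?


Each octal digit → 3 binary bits:
  1 = 001
  3 = 011
  0 = 000
  6 = 110
  1 = 001
  1 = 001
Concatenate: 001 011 000 110 001 001
= 001011000110001001


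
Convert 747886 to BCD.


Each digit → 4-bit binary:
  7 → 0111
  4 → 0100
  7 → 0111
  8 → 1000
  8 → 1000
  6 → 0110
= 0111 0100 0111 1000 1000 0110


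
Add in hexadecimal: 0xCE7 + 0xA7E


Align and add column by column (LSB to MSB, each column mod 16 with carry):
  0CE7
+ 0A7E
  ----
  col 0: 7(7) + E(14) + 0 (carry in) = 21 → 5(5), carry out 1
  col 1: E(14) + 7(7) + 1 (carry in) = 22 → 6(6), carry out 1
  col 2: C(12) + A(10) + 1 (carry in) = 23 → 7(7), carry out 1
  col 3: 0(0) + 0(0) + 1 (carry in) = 1 → 1(1), carry out 0
Reading digits MSB→LSB: 1765
Strip leading zeros: 1765
= 0x1765


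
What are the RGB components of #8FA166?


Hex: #8FA166
R = 8F₁₆ = 143
G = A1₁₆ = 161
B = 66₁₆ = 102
= RGB(143, 161, 102)


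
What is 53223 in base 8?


Divide by 8 repeatedly:
53223 ÷ 8 = 6652 remainder 7
6652 ÷ 8 = 831 remainder 4
831 ÷ 8 = 103 remainder 7
103 ÷ 8 = 12 remainder 7
12 ÷ 8 = 1 remainder 4
1 ÷ 8 = 0 remainder 1
Reading remainders bottom-up:
= 0o147747


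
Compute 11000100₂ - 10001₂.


Align and subtract column by column (LSB to MSB, borrowing when needed):
  11000100
- 00010001
  --------
  col 0: (0 - 0 borrow-in) - 1 → borrow from next column: (0+2) - 1 = 1, borrow out 1
  col 1: (0 - 1 borrow-in) - 0 → borrow from next column: (-1+2) - 0 = 1, borrow out 1
  col 2: (1 - 1 borrow-in) - 0 → 0 - 0 = 0, borrow out 0
  col 3: (0 - 0 borrow-in) - 0 → 0 - 0 = 0, borrow out 0
  col 4: (0 - 0 borrow-in) - 1 → borrow from next column: (0+2) - 1 = 1, borrow out 1
  col 5: (0 - 1 borrow-in) - 0 → borrow from next column: (-1+2) - 0 = 1, borrow out 1
  col 6: (1 - 1 borrow-in) - 0 → 0 - 0 = 0, borrow out 0
  col 7: (1 - 0 borrow-in) - 0 → 1 - 0 = 1, borrow out 0
Reading bits MSB→LSB: 10110011
Strip leading zeros: 10110011
= 10110011


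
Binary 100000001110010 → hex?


Group into 4-bit nibbles: 0100000001110010
  0100 = 4
  0000 = 0
  0111 = 7
  0010 = 2
= 0x4072


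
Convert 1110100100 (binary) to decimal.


Positional values:
Bit 2: 1 × 2^2 = 4
Bit 5: 1 × 2^5 = 32
Bit 7: 1 × 2^7 = 128
Bit 8: 1 × 2^8 = 256
Bit 9: 1 × 2^9 = 512
Sum = 4 + 32 + 128 + 256 + 512
= 932


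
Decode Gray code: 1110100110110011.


Gray code: 1110100110110011
MSB stays the same: 1
Each subsequent bit = prev_binary XOR current_gray:
  B[1] = 1 XOR 1 = 0
  B[2] = 0 XOR 1 = 1
  B[3] = 1 XOR 0 = 1
  B[4] = 1 XOR 1 = 0
  B[5] = 0 XOR 0 = 0
  B[6] = 0 XOR 0 = 0
  B[7] = 0 XOR 1 = 1
  B[8] = 1 XOR 1 = 0
  B[9] = 0 XOR 0 = 0
  B[10] = 0 XOR 1 = 1
  B[11] = 1 XOR 1 = 0
  B[12] = 0 XOR 0 = 0
  B[13] = 0 XOR 0 = 0
  B[14] = 0 XOR 1 = 1
  B[15] = 1 XOR 1 = 0
= 1011000100100010 (45346 decimal)


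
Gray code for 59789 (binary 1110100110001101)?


Binary: 1110100110001101
Gray code: G = B XOR (B >> 1)
B >> 1 = 0111010011000110
1110100110001101 XOR 0111010011000110:
  1 XOR 0 = 1
  1 XOR 1 = 0
  1 XOR 1 = 0
  0 XOR 1 = 1
  1 XOR 0 = 1
  0 XOR 1 = 1
  0 XOR 0 = 0
  1 XOR 0 = 1
  1 XOR 1 = 0
  0 XOR 1 = 1
  0 XOR 0 = 0
  0 XOR 0 = 0
  1 XOR 0 = 1
  1 XOR 1 = 0
  0 XOR 1 = 1
  1 XOR 0 = 1
= 1001110101001011


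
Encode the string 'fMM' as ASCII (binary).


String: 'fMM'  (3 characters)
Per-character ASCII lookup:
  'f': lowercase starts at 97: 'f' = 97 + 5 = 102 → 1100110
  'M': uppercase starts at 65: 'M' = 65 + 12 = 77 → 1001101
  'M': uppercase starts at 65: 'M' = 65 + 12 = 77 → 1001101
= 1100110 1001101 1001101


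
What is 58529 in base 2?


Divide by 2 repeatedly:
58529 ÷ 2 = 29264 remainder 1
29264 ÷ 2 = 14632 remainder 0
14632 ÷ 2 = 7316 remainder 0
7316 ÷ 2 = 3658 remainder 0
3658 ÷ 2 = 1829 remainder 0
1829 ÷ 2 = 914 remainder 1
914 ÷ 2 = 457 remainder 0
457 ÷ 2 = 228 remainder 1
228 ÷ 2 = 114 remainder 0
114 ÷ 2 = 57 remainder 0
57 ÷ 2 = 28 remainder 1
28 ÷ 2 = 14 remainder 0
14 ÷ 2 = 7 remainder 0
7 ÷ 2 = 3 remainder 1
3 ÷ 2 = 1 remainder 1
1 ÷ 2 = 0 remainder 1
Reading remainders bottom-up:
= 1110010010100001


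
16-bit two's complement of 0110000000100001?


Original: 0110000000100001
Step 1 - Invert all bits: 1001111111011110
Step 2 - Add 1: 1001111111011110 + 1
= 1001111111011111 (represents -24609)


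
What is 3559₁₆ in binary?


Each hex digit → 4 binary bits:
  3 = 0011
  5 = 0101
  5 = 0101
  9 = 1001
Concatenate: 0011 0101 0101 1001
= 0011010101011001


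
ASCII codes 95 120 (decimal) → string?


Codes (decimal): 95 120
Per-code ASCII lookup:
  95  (special character) → '_'
  120  (range 97-122: lowercase, 120 - 97 = 23) → 'x'
= '_x'


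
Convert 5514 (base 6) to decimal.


Positional values (base 6):
  4 × 6^0 = 4 × 1 = 4
  1 × 6^1 = 1 × 6 = 6
  5 × 6^2 = 5 × 36 = 180
  5 × 6^3 = 5 × 216 = 1080
Sum = 4 + 6 + 180 + 1080
= 1270


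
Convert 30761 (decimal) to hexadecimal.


Divide by 16 repeatedly:
30761 ÷ 16 = 1922 remainder 9 (9)
1922 ÷ 16 = 120 remainder 2 (2)
120 ÷ 16 = 7 remainder 8 (8)
7 ÷ 16 = 0 remainder 7 (7)
Reading remainders bottom-up:
= 0x7829


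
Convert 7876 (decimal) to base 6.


Divide by 6 repeatedly:
7876 ÷ 6 = 1312 remainder 4
1312 ÷ 6 = 218 remainder 4
218 ÷ 6 = 36 remainder 2
36 ÷ 6 = 6 remainder 0
6 ÷ 6 = 1 remainder 0
1 ÷ 6 = 0 remainder 1
Reading remainders bottom-up:
= 100244


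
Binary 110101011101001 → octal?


Group into 3-bit groups: 110101011101001
  110 = 6
  101 = 5
  011 = 3
  101 = 5
  001 = 1
= 0o65351


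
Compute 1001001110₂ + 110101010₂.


Align and add column by column (LSB to MSB, carry propagating):
  01001001110
+ 00110101010
  -----------
  col 0: 0 + 0 + 0 (carry in) = 0 → bit 0, carry out 0
  col 1: 1 + 1 + 0 (carry in) = 2 → bit 0, carry out 1
  col 2: 1 + 0 + 1 (carry in) = 2 → bit 0, carry out 1
  col 3: 1 + 1 + 1 (carry in) = 3 → bit 1, carry out 1
  col 4: 0 + 0 + 1 (carry in) = 1 → bit 1, carry out 0
  col 5: 0 + 1 + 0 (carry in) = 1 → bit 1, carry out 0
  col 6: 1 + 0 + 0 (carry in) = 1 → bit 1, carry out 0
  col 7: 0 + 1 + 0 (carry in) = 1 → bit 1, carry out 0
  col 8: 0 + 1 + 0 (carry in) = 1 → bit 1, carry out 0
  col 9: 1 + 0 + 0 (carry in) = 1 → bit 1, carry out 0
  col 10: 0 + 0 + 0 (carry in) = 0 → bit 0, carry out 0
Reading bits MSB→LSB: 01111111000
Strip leading zeros: 1111111000
= 1111111000


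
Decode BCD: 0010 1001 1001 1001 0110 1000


Each 4-bit group → digit:
  0010 → 2
  1001 → 9
  1001 → 9
  1001 → 9
  0110 → 6
  1000 → 8
= 299968


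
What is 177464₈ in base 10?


Positional values:
Position 0: 4 × 8^0 = 4
Position 1: 6 × 8^1 = 48
Position 2: 4 × 8^2 = 256
Position 3: 7 × 8^3 = 3584
Position 4: 7 × 8^4 = 28672
Position 5: 1 × 8^5 = 32768
Sum = 4 + 48 + 256 + 3584 + 28672 + 32768
= 65332


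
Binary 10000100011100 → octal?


Group into 3-bit groups: 010000100011100
  010 = 2
  000 = 0
  100 = 4
  011 = 3
  100 = 4
= 0o20434


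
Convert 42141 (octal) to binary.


Each octal digit → 3 binary bits:
  4 = 100
  2 = 010
  1 = 001
  4 = 100
  1 = 001
Concatenate: 100 010 001 100 001
= 100010001100001


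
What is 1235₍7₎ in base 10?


Positional values (base 7):
  5 × 7^0 = 5 × 1 = 5
  3 × 7^1 = 3 × 7 = 21
  2 × 7^2 = 2 × 49 = 98
  1 × 7^3 = 1 × 343 = 343
Sum = 5 + 21 + 98 + 343
= 467


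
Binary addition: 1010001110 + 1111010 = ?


Align and add column by column (LSB to MSB, carry propagating):
  01010001110
+ 00001111010
  -----------
  col 0: 0 + 0 + 0 (carry in) = 0 → bit 0, carry out 0
  col 1: 1 + 1 + 0 (carry in) = 2 → bit 0, carry out 1
  col 2: 1 + 0 + 1 (carry in) = 2 → bit 0, carry out 1
  col 3: 1 + 1 + 1 (carry in) = 3 → bit 1, carry out 1
  col 4: 0 + 1 + 1 (carry in) = 2 → bit 0, carry out 1
  col 5: 0 + 1 + 1 (carry in) = 2 → bit 0, carry out 1
  col 6: 0 + 1 + 1 (carry in) = 2 → bit 0, carry out 1
  col 7: 1 + 0 + 1 (carry in) = 2 → bit 0, carry out 1
  col 8: 0 + 0 + 1 (carry in) = 1 → bit 1, carry out 0
  col 9: 1 + 0 + 0 (carry in) = 1 → bit 1, carry out 0
  col 10: 0 + 0 + 0 (carry in) = 0 → bit 0, carry out 0
Reading bits MSB→LSB: 01100001000
Strip leading zeros: 1100001000
= 1100001000


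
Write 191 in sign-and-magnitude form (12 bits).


Sign bit: 0 (positive)
Magnitude: 191 = 00010111111
= 000010111111


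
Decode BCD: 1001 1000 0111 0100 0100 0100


Each 4-bit group → digit:
  1001 → 9
  1000 → 8
  0111 → 7
  0100 → 4
  0100 → 4
  0100 → 4
= 987444


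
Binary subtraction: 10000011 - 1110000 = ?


Align and subtract column by column (LSB to MSB, borrowing when needed):
  10000011
- 01110000
  --------
  col 0: (1 - 0 borrow-in) - 0 → 1 - 0 = 1, borrow out 0
  col 1: (1 - 0 borrow-in) - 0 → 1 - 0 = 1, borrow out 0
  col 2: (0 - 0 borrow-in) - 0 → 0 - 0 = 0, borrow out 0
  col 3: (0 - 0 borrow-in) - 0 → 0 - 0 = 0, borrow out 0
  col 4: (0 - 0 borrow-in) - 1 → borrow from next column: (0+2) - 1 = 1, borrow out 1
  col 5: (0 - 1 borrow-in) - 1 → borrow from next column: (-1+2) - 1 = 0, borrow out 1
  col 6: (0 - 1 borrow-in) - 1 → borrow from next column: (-1+2) - 1 = 0, borrow out 1
  col 7: (1 - 1 borrow-in) - 0 → 0 - 0 = 0, borrow out 0
Reading bits MSB→LSB: 00010011
Strip leading zeros: 10011
= 10011


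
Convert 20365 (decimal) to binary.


Divide by 2 repeatedly:
20365 ÷ 2 = 10182 remainder 1
10182 ÷ 2 = 5091 remainder 0
5091 ÷ 2 = 2545 remainder 1
2545 ÷ 2 = 1272 remainder 1
1272 ÷ 2 = 636 remainder 0
636 ÷ 2 = 318 remainder 0
318 ÷ 2 = 159 remainder 0
159 ÷ 2 = 79 remainder 1
79 ÷ 2 = 39 remainder 1
39 ÷ 2 = 19 remainder 1
19 ÷ 2 = 9 remainder 1
9 ÷ 2 = 4 remainder 1
4 ÷ 2 = 2 remainder 0
2 ÷ 2 = 1 remainder 0
1 ÷ 2 = 0 remainder 1
Reading remainders bottom-up:
= 100111110001101


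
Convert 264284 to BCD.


Each digit → 4-bit binary:
  2 → 0010
  6 → 0110
  4 → 0100
  2 → 0010
  8 → 1000
  4 → 0100
= 0010 0110 0100 0010 1000 0100


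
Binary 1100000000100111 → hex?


Group into 4-bit nibbles: 1100000000100111
  1100 = C
  0000 = 0
  0010 = 2
  0111 = 7
= 0xC027


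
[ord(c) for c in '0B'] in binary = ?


String: '0B'  (2 characters)
Per-character ASCII lookup:
  '0': digits start at 48: '0' = 48 + 0 = 48 → 110000
  'B': uppercase starts at 65: 'B' = 65 + 1 = 66 → 1000010
= 110000 1000010


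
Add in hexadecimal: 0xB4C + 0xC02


Align and add column by column (LSB to MSB, each column mod 16 with carry):
  0B4C
+ 0C02
  ----
  col 0: C(12) + 2(2) + 0 (carry in) = 14 → E(14), carry out 0
  col 1: 4(4) + 0(0) + 0 (carry in) = 4 → 4(4), carry out 0
  col 2: B(11) + C(12) + 0 (carry in) = 23 → 7(7), carry out 1
  col 3: 0(0) + 0(0) + 1 (carry in) = 1 → 1(1), carry out 0
Reading digits MSB→LSB: 174E
Strip leading zeros: 174E
= 0x174E


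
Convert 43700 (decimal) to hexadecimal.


Divide by 16 repeatedly:
43700 ÷ 16 = 2731 remainder 4 (4)
2731 ÷ 16 = 170 remainder 11 (B)
170 ÷ 16 = 10 remainder 10 (A)
10 ÷ 16 = 0 remainder 10 (A)
Reading remainders bottom-up:
= 0xAAB4


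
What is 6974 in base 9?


Divide by 9 repeatedly:
6974 ÷ 9 = 774 remainder 8
774 ÷ 9 = 86 remainder 0
86 ÷ 9 = 9 remainder 5
9 ÷ 9 = 1 remainder 0
1 ÷ 9 = 0 remainder 1
Reading remainders bottom-up:
= 10508


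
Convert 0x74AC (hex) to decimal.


Positional values:
Position 0: C × 16^0 = 12 × 1 = 12
Position 1: A × 16^1 = 10 × 16 = 160
Position 2: 4 × 16^2 = 4 × 256 = 1024
Position 3: 7 × 16^3 = 7 × 4096 = 28672
Sum = 12 + 160 + 1024 + 28672
= 29868


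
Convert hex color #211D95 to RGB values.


Hex: #211D95
R = 21₁₆ = 33
G = 1D₁₆ = 29
B = 95₁₆ = 149
= RGB(33, 29, 149)


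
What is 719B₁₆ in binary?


Each hex digit → 4 binary bits:
  7 = 0111
  1 = 0001
  9 = 1001
  B = 1011
Concatenate: 0111 0001 1001 1011
= 0111000110011011


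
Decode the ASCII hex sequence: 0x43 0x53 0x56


Codes (hex): 0x43 0x53 0x56
Per-code ASCII lookup:
  0x43 = 67  (range 65-90: uppercase, 67 - 65 = 2) → 'C'
  0x53 = 83  (range 65-90: uppercase, 83 - 65 = 18) → 'S'
  0x56 = 86  (range 65-90: uppercase, 86 - 65 = 21) → 'V'
= 'CSV'


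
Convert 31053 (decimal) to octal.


Divide by 8 repeatedly:
31053 ÷ 8 = 3881 remainder 5
3881 ÷ 8 = 485 remainder 1
485 ÷ 8 = 60 remainder 5
60 ÷ 8 = 7 remainder 4
7 ÷ 8 = 0 remainder 7
Reading remainders bottom-up:
= 0o74515


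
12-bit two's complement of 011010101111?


Original: 011010101111
Step 1 - Invert all bits: 100101010000
Step 2 - Add 1: 100101010000 + 1
= 100101010001 (represents -1711)


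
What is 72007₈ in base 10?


Positional values:
Position 0: 7 × 8^0 = 7
Position 1: 0 × 8^1 = 0
Position 2: 0 × 8^2 = 0
Position 3: 2 × 8^3 = 1024
Position 4: 7 × 8^4 = 28672
Sum = 7 + 0 + 0 + 1024 + 28672
= 29703


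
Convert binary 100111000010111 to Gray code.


Binary: 100111000010111
Gray code: G = B XOR (B >> 1)
B >> 1 = 010011100001011
100111000010111 XOR 010011100001011:
  1 XOR 0 = 1
  0 XOR 1 = 1
  0 XOR 0 = 0
  1 XOR 0 = 1
  1 XOR 1 = 0
  1 XOR 1 = 0
  0 XOR 1 = 1
  0 XOR 0 = 0
  0 XOR 0 = 0
  0 XOR 0 = 0
  1 XOR 0 = 1
  0 XOR 1 = 1
  1 XOR 0 = 1
  1 XOR 1 = 0
  1 XOR 1 = 0
= 110100100011100


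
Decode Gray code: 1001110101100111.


Gray code: 1001110101100111
MSB stays the same: 1
Each subsequent bit = prev_binary XOR current_gray:
  B[1] = 1 XOR 0 = 1
  B[2] = 1 XOR 0 = 1
  B[3] = 1 XOR 1 = 0
  B[4] = 0 XOR 1 = 1
  B[5] = 1 XOR 1 = 0
  B[6] = 0 XOR 0 = 0
  B[7] = 0 XOR 1 = 1
  B[8] = 1 XOR 0 = 1
  B[9] = 1 XOR 1 = 0
  B[10] = 0 XOR 1 = 1
  B[11] = 1 XOR 0 = 1
  B[12] = 1 XOR 0 = 1
  B[13] = 1 XOR 1 = 0
  B[14] = 0 XOR 1 = 1
  B[15] = 1 XOR 1 = 0
= 1110100110111010 (59834 decimal)


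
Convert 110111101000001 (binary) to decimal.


Positional values:
Bit 0: 1 × 2^0 = 1
Bit 6: 1 × 2^6 = 64
Bit 8: 1 × 2^8 = 256
Bit 9: 1 × 2^9 = 512
Bit 10: 1 × 2^10 = 1024
Bit 11: 1 × 2^11 = 2048
Bit 13: 1 × 2^13 = 8192
Bit 14: 1 × 2^14 = 16384
Sum = 1 + 64 + 256 + 512 + 1024 + 2048 + 8192 + 16384
= 28481


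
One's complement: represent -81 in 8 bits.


Original: 01010001
Invert all bits:
  bit 0: 0 → 1
  bit 1: 1 → 0
  bit 2: 0 → 1
  bit 3: 1 → 0
  bit 4: 0 → 1
  bit 5: 0 → 1
  bit 6: 0 → 1
  bit 7: 1 → 0
= 10101110


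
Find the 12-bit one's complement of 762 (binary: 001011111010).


Original: 001011111010
Invert all bits:
  bit 0: 0 → 1
  bit 1: 0 → 1
  bit 2: 1 → 0
  bit 3: 0 → 1
  bit 4: 1 → 0
  bit 5: 1 → 0
  bit 6: 1 → 0
  bit 7: 1 → 0
  bit 8: 1 → 0
  bit 9: 0 → 1
  bit 10: 1 → 0
  bit 11: 0 → 1
= 110100000101


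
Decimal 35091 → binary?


Divide by 2 repeatedly:
35091 ÷ 2 = 17545 remainder 1
17545 ÷ 2 = 8772 remainder 1
8772 ÷ 2 = 4386 remainder 0
4386 ÷ 2 = 2193 remainder 0
2193 ÷ 2 = 1096 remainder 1
1096 ÷ 2 = 548 remainder 0
548 ÷ 2 = 274 remainder 0
274 ÷ 2 = 137 remainder 0
137 ÷ 2 = 68 remainder 1
68 ÷ 2 = 34 remainder 0
34 ÷ 2 = 17 remainder 0
17 ÷ 2 = 8 remainder 1
8 ÷ 2 = 4 remainder 0
4 ÷ 2 = 2 remainder 0
2 ÷ 2 = 1 remainder 0
1 ÷ 2 = 0 remainder 1
Reading remainders bottom-up:
= 1000100100010011


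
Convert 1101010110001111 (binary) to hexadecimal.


Group into 4-bit nibbles: 1101010110001111
  1101 = D
  0101 = 5
  1000 = 8
  1111 = F
= 0xD58F


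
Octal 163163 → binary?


Each octal digit → 3 binary bits:
  1 = 001
  6 = 110
  3 = 011
  1 = 001
  6 = 110
  3 = 011
Concatenate: 001 110 011 001 110 011
= 001110011001110011


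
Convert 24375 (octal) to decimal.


Positional values:
Position 0: 5 × 8^0 = 5
Position 1: 7 × 8^1 = 56
Position 2: 3 × 8^2 = 192
Position 3: 4 × 8^3 = 2048
Position 4: 2 × 8^4 = 8192
Sum = 5 + 56 + 192 + 2048 + 8192
= 10493


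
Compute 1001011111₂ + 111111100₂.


Align and add column by column (LSB to MSB, carry propagating):
  01001011111
+ 00111111100
  -----------
  col 0: 1 + 0 + 0 (carry in) = 1 → bit 1, carry out 0
  col 1: 1 + 0 + 0 (carry in) = 1 → bit 1, carry out 0
  col 2: 1 + 1 + 0 (carry in) = 2 → bit 0, carry out 1
  col 3: 1 + 1 + 1 (carry in) = 3 → bit 1, carry out 1
  col 4: 1 + 1 + 1 (carry in) = 3 → bit 1, carry out 1
  col 5: 0 + 1 + 1 (carry in) = 2 → bit 0, carry out 1
  col 6: 1 + 1 + 1 (carry in) = 3 → bit 1, carry out 1
  col 7: 0 + 1 + 1 (carry in) = 2 → bit 0, carry out 1
  col 8: 0 + 1 + 1 (carry in) = 2 → bit 0, carry out 1
  col 9: 1 + 0 + 1 (carry in) = 2 → bit 0, carry out 1
  col 10: 0 + 0 + 1 (carry in) = 1 → bit 1, carry out 0
Reading bits MSB→LSB: 10001011011
Strip leading zeros: 10001011011
= 10001011011


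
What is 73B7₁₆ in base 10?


Positional values:
Position 0: 7 × 16^0 = 7 × 1 = 7
Position 1: B × 16^1 = 11 × 16 = 176
Position 2: 3 × 16^2 = 3 × 256 = 768
Position 3: 7 × 16^3 = 7 × 4096 = 28672
Sum = 7 + 176 + 768 + 28672
= 29623


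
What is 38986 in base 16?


Divide by 16 repeatedly:
38986 ÷ 16 = 2436 remainder 10 (A)
2436 ÷ 16 = 152 remainder 4 (4)
152 ÷ 16 = 9 remainder 8 (8)
9 ÷ 16 = 0 remainder 9 (9)
Reading remainders bottom-up:
= 0x984A


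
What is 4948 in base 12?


Divide by 12 repeatedly:
4948 ÷ 12 = 412 remainder 4
412 ÷ 12 = 34 remainder 4
34 ÷ 12 = 2 remainder 10
2 ÷ 12 = 0 remainder 2
Reading remainders bottom-up:
= 2A44


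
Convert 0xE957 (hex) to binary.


Each hex digit → 4 binary bits:
  E = 1110
  9 = 1001
  5 = 0101
  7 = 0111
Concatenate: 1110 1001 0101 0111
= 1110100101010111


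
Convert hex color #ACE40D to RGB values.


Hex: #ACE40D
R = AC₁₆ = 172
G = E4₁₆ = 228
B = 0D₁₆ = 13
= RGB(172, 228, 13)


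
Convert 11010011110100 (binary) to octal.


Group into 3-bit groups: 011010011110100
  011 = 3
  010 = 2
  011 = 3
  110 = 6
  100 = 4
= 0o32364


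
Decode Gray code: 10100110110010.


Gray code: 10100110110010
MSB stays the same: 1
Each subsequent bit = prev_binary XOR current_gray:
  B[1] = 1 XOR 0 = 1
  B[2] = 1 XOR 1 = 0
  B[3] = 0 XOR 0 = 0
  B[4] = 0 XOR 0 = 0
  B[5] = 0 XOR 1 = 1
  B[6] = 1 XOR 1 = 0
  B[7] = 0 XOR 0 = 0
  B[8] = 0 XOR 1 = 1
  B[9] = 1 XOR 1 = 0
  B[10] = 0 XOR 0 = 0
  B[11] = 0 XOR 0 = 0
  B[12] = 0 XOR 1 = 1
  B[13] = 1 XOR 0 = 1
= 11000100100011 (12579 decimal)


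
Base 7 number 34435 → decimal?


Positional values (base 7):
  5 × 7^0 = 5 × 1 = 5
  3 × 7^1 = 3 × 7 = 21
  4 × 7^2 = 4 × 49 = 196
  4 × 7^3 = 4 × 343 = 1372
  3 × 7^4 = 3 × 2401 = 7203
Sum = 5 + 21 + 196 + 1372 + 7203
= 8797


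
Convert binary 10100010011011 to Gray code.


Binary: 10100010011011
Gray code: G = B XOR (B >> 1)
B >> 1 = 01010001001101
10100010011011 XOR 01010001001101:
  1 XOR 0 = 1
  0 XOR 1 = 1
  1 XOR 0 = 1
  0 XOR 1 = 1
  0 XOR 0 = 0
  0 XOR 0 = 0
  1 XOR 0 = 1
  0 XOR 1 = 1
  0 XOR 0 = 0
  1 XOR 0 = 1
  1 XOR 1 = 0
  0 XOR 1 = 1
  1 XOR 0 = 1
  1 XOR 1 = 0
= 11110011010110


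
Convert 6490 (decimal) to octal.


Divide by 8 repeatedly:
6490 ÷ 8 = 811 remainder 2
811 ÷ 8 = 101 remainder 3
101 ÷ 8 = 12 remainder 5
12 ÷ 8 = 1 remainder 4
1 ÷ 8 = 0 remainder 1
Reading remainders bottom-up:
= 0o14532


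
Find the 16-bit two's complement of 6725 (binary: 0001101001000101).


Original: 0001101001000101
Step 1 - Invert all bits: 1110010110111010
Step 2 - Add 1: 1110010110111010 + 1
= 1110010110111011 (represents -6725)


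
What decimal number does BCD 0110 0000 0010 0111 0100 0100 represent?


Each 4-bit group → digit:
  0110 → 6
  0000 → 0
  0010 → 2
  0111 → 7
  0100 → 4
  0100 → 4
= 602744


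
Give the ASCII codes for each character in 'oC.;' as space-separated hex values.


String: 'oC.;'  (4 characters)
Per-character ASCII lookup:
  'o': lowercase starts at 97: 'o' = 97 + 14 = 111 → 0x6F
  'C': uppercase starts at 65: 'C' = 65 + 2 = 67 → 0x43
  '.': special character: '.' = 46 → 0x2E
  ';': special character: ';' = 59 → 0x3B
= 0x6F 0x43 0x2E 0x3B


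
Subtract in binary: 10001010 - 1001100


Align and subtract column by column (LSB to MSB, borrowing when needed):
  10001010
- 01001100
  --------
  col 0: (0 - 0 borrow-in) - 0 → 0 - 0 = 0, borrow out 0
  col 1: (1 - 0 borrow-in) - 0 → 1 - 0 = 1, borrow out 0
  col 2: (0 - 0 borrow-in) - 1 → borrow from next column: (0+2) - 1 = 1, borrow out 1
  col 3: (1 - 1 borrow-in) - 1 → borrow from next column: (0+2) - 1 = 1, borrow out 1
  col 4: (0 - 1 borrow-in) - 0 → borrow from next column: (-1+2) - 0 = 1, borrow out 1
  col 5: (0 - 1 borrow-in) - 0 → borrow from next column: (-1+2) - 0 = 1, borrow out 1
  col 6: (0 - 1 borrow-in) - 1 → borrow from next column: (-1+2) - 1 = 0, borrow out 1
  col 7: (1 - 1 borrow-in) - 0 → 0 - 0 = 0, borrow out 0
Reading bits MSB→LSB: 00111110
Strip leading zeros: 111110
= 111110


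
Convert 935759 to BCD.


Each digit → 4-bit binary:
  9 → 1001
  3 → 0011
  5 → 0101
  7 → 0111
  5 → 0101
  9 → 1001
= 1001 0011 0101 0111 0101 1001


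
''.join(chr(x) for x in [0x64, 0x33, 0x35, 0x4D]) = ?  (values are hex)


Codes (hex): 0x64 0x33 0x35 0x4D
Per-code ASCII lookup:
  0x64 = 100  (range 97-122: lowercase, 100 - 97 = 3) → 'd'
  0x33 = 51  (range 48-57: digits, 51 - 48 = 3) → '3'
  0x35 = 53  (range 48-57: digits, 53 - 48 = 5) → '5'
  0x4D = 77  (range 65-90: uppercase, 77 - 65 = 12) → 'M'
= 'd35M'


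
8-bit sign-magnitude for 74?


Sign bit: 0 (positive)
Magnitude: 74 = 1001010
= 01001010


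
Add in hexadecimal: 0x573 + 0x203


Align and add column by column (LSB to MSB, each column mod 16 with carry):
  0573
+ 0203
  ----
  col 0: 3(3) + 3(3) + 0 (carry in) = 6 → 6(6), carry out 0
  col 1: 7(7) + 0(0) + 0 (carry in) = 7 → 7(7), carry out 0
  col 2: 5(5) + 2(2) + 0 (carry in) = 7 → 7(7), carry out 0
  col 3: 0(0) + 0(0) + 0 (carry in) = 0 → 0(0), carry out 0
Reading digits MSB→LSB: 0776
Strip leading zeros: 776
= 0x776


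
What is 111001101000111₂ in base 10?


Positional values:
Bit 0: 1 × 2^0 = 1
Bit 1: 1 × 2^1 = 2
Bit 2: 1 × 2^2 = 4
Bit 6: 1 × 2^6 = 64
Bit 8: 1 × 2^8 = 256
Bit 9: 1 × 2^9 = 512
Bit 12: 1 × 2^12 = 4096
Bit 13: 1 × 2^13 = 8192
Bit 14: 1 × 2^14 = 16384
Sum = 1 + 2 + 4 + 64 + 256 + 512 + 4096 + 8192 + 16384
= 29511


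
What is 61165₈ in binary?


Each octal digit → 3 binary bits:
  6 = 110
  1 = 001
  1 = 001
  6 = 110
  5 = 101
Concatenate: 110 001 001 110 101
= 110001001110101


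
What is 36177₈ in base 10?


Positional values:
Position 0: 7 × 8^0 = 7
Position 1: 7 × 8^1 = 56
Position 2: 1 × 8^2 = 64
Position 3: 6 × 8^3 = 3072
Position 4: 3 × 8^4 = 12288
Sum = 7 + 56 + 64 + 3072 + 12288
= 15487


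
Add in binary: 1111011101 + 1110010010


Align and add column by column (LSB to MSB, carry propagating):
  01111011101
+ 01110010010
  -----------
  col 0: 1 + 0 + 0 (carry in) = 1 → bit 1, carry out 0
  col 1: 0 + 1 + 0 (carry in) = 1 → bit 1, carry out 0
  col 2: 1 + 0 + 0 (carry in) = 1 → bit 1, carry out 0
  col 3: 1 + 0 + 0 (carry in) = 1 → bit 1, carry out 0
  col 4: 1 + 1 + 0 (carry in) = 2 → bit 0, carry out 1
  col 5: 0 + 0 + 1 (carry in) = 1 → bit 1, carry out 0
  col 6: 1 + 0 + 0 (carry in) = 1 → bit 1, carry out 0
  col 7: 1 + 1 + 0 (carry in) = 2 → bit 0, carry out 1
  col 8: 1 + 1 + 1 (carry in) = 3 → bit 1, carry out 1
  col 9: 1 + 1 + 1 (carry in) = 3 → bit 1, carry out 1
  col 10: 0 + 0 + 1 (carry in) = 1 → bit 1, carry out 0
Reading bits MSB→LSB: 11101101111
Strip leading zeros: 11101101111
= 11101101111


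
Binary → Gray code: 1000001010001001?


Binary: 1000001010001001
Gray code: G = B XOR (B >> 1)
B >> 1 = 0100000101000100
1000001010001001 XOR 0100000101000100:
  1 XOR 0 = 1
  0 XOR 1 = 1
  0 XOR 0 = 0
  0 XOR 0 = 0
  0 XOR 0 = 0
  0 XOR 0 = 0
  1 XOR 0 = 1
  0 XOR 1 = 1
  1 XOR 0 = 1
  0 XOR 1 = 1
  0 XOR 0 = 0
  0 XOR 0 = 0
  1 XOR 0 = 1
  0 XOR 1 = 1
  0 XOR 0 = 0
  1 XOR 0 = 1
= 1100001111001101


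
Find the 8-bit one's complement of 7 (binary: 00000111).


Original: 00000111
Invert all bits:
  bit 0: 0 → 1
  bit 1: 0 → 1
  bit 2: 0 → 1
  bit 3: 0 → 1
  bit 4: 0 → 1
  bit 5: 1 → 0
  bit 6: 1 → 0
  bit 7: 1 → 0
= 11111000


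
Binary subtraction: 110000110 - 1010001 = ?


Align and subtract column by column (LSB to MSB, borrowing when needed):
  110000110
- 001010001
  ---------
  col 0: (0 - 0 borrow-in) - 1 → borrow from next column: (0+2) - 1 = 1, borrow out 1
  col 1: (1 - 1 borrow-in) - 0 → 0 - 0 = 0, borrow out 0
  col 2: (1 - 0 borrow-in) - 0 → 1 - 0 = 1, borrow out 0
  col 3: (0 - 0 borrow-in) - 0 → 0 - 0 = 0, borrow out 0
  col 4: (0 - 0 borrow-in) - 1 → borrow from next column: (0+2) - 1 = 1, borrow out 1
  col 5: (0 - 1 borrow-in) - 0 → borrow from next column: (-1+2) - 0 = 1, borrow out 1
  col 6: (0 - 1 borrow-in) - 1 → borrow from next column: (-1+2) - 1 = 0, borrow out 1
  col 7: (1 - 1 borrow-in) - 0 → 0 - 0 = 0, borrow out 0
  col 8: (1 - 0 borrow-in) - 0 → 1 - 0 = 1, borrow out 0
Reading bits MSB→LSB: 100110101
Strip leading zeros: 100110101
= 100110101


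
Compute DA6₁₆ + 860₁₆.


Align and add column by column (LSB to MSB, each column mod 16 with carry):
  0DA6
+ 0860
  ----
  col 0: 6(6) + 0(0) + 0 (carry in) = 6 → 6(6), carry out 0
  col 1: A(10) + 6(6) + 0 (carry in) = 16 → 0(0), carry out 1
  col 2: D(13) + 8(8) + 1 (carry in) = 22 → 6(6), carry out 1
  col 3: 0(0) + 0(0) + 1 (carry in) = 1 → 1(1), carry out 0
Reading digits MSB→LSB: 1606
Strip leading zeros: 1606
= 0x1606


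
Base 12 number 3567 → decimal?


Positional values (base 12):
  7 × 12^0 = 7 × 1 = 7
  6 × 12^1 = 6 × 12 = 72
  5 × 12^2 = 5 × 144 = 720
  3 × 12^3 = 3 × 1728 = 5184
Sum = 7 + 72 + 720 + 5184
= 5983


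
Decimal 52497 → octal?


Divide by 8 repeatedly:
52497 ÷ 8 = 6562 remainder 1
6562 ÷ 8 = 820 remainder 2
820 ÷ 8 = 102 remainder 4
102 ÷ 8 = 12 remainder 6
12 ÷ 8 = 1 remainder 4
1 ÷ 8 = 0 remainder 1
Reading remainders bottom-up:
= 0o146421


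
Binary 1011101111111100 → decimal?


Positional values:
Bit 2: 1 × 2^2 = 4
Bit 3: 1 × 2^3 = 8
Bit 4: 1 × 2^4 = 16
Bit 5: 1 × 2^5 = 32
Bit 6: 1 × 2^6 = 64
Bit 7: 1 × 2^7 = 128
Bit 8: 1 × 2^8 = 256
Bit 9: 1 × 2^9 = 512
Bit 11: 1 × 2^11 = 2048
Bit 12: 1 × 2^12 = 4096
Bit 13: 1 × 2^13 = 8192
Bit 15: 1 × 2^15 = 32768
Sum = 4 + 8 + 16 + 32 + 64 + 128 + 256 + 512 + 2048 + 4096 + 8192 + 32768
= 48124


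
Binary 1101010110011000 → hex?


Group into 4-bit nibbles: 1101010110011000
  1101 = D
  0101 = 5
  1001 = 9
  1000 = 8
= 0xD598


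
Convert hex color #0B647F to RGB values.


Hex: #0B647F
R = 0B₁₆ = 11
G = 64₁₆ = 100
B = 7F₁₆ = 127
= RGB(11, 100, 127)


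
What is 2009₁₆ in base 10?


Positional values:
Position 0: 9 × 16^0 = 9 × 1 = 9
Position 1: 0 × 16^1 = 0 × 16 = 0
Position 2: 0 × 16^2 = 0 × 256 = 0
Position 3: 2 × 16^3 = 2 × 4096 = 8192
Sum = 9 + 0 + 0 + 8192
= 8201


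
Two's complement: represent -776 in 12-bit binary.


Original: 001100001000
Step 1 - Invert all bits: 110011110111
Step 2 - Add 1: 110011110111 + 1
= 110011111000 (represents -776)


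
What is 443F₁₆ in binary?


Each hex digit → 4 binary bits:
  4 = 0100
  4 = 0100
  3 = 0011
  F = 1111
Concatenate: 0100 0100 0011 1111
= 0100010000111111


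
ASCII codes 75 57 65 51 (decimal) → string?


Codes (decimal): 75 57 65 51
Per-code ASCII lookup:
  75  (range 65-90: uppercase, 75 - 65 = 10) → 'K'
  57  (range 48-57: digits, 57 - 48 = 9) → '9'
  65  (range 65-90: uppercase, 65 - 65 = 0) → 'A'
  51  (range 48-57: digits, 51 - 48 = 3) → '3'
= 'K9A3'
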